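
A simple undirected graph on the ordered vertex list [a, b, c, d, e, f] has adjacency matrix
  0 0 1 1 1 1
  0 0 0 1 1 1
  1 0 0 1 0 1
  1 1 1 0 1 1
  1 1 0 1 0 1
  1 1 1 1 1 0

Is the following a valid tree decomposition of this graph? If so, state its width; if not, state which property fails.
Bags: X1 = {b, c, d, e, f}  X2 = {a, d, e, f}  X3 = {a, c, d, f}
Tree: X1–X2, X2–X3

A tree decomposition must satisfy three properties: every vertex lies in some bag; for every edge, both endpoints lie together in some bag; and for every vertex, the bags containing it form a connected subtree. Here bags containing vertex c are not connected in the tree, so the decomposition is invalid.

No — bags containing vertex c are not connected in the tree.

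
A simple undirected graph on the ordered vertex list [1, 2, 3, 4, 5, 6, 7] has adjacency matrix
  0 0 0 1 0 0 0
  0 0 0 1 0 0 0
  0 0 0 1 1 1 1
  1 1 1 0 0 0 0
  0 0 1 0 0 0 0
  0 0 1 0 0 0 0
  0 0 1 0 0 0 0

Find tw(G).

1

A width-1 tree decomposition is:
Bags: B1 = {3, 7}  B2 = {3, 6}  B3 = {3, 4}  B4 = {1, 4}  B5 = {2, 4}  B6 = {3, 5}
Tree: B1–B2, B2–B3, B3–B4, B4–B5, B2–B6
Every bag has size at most 2, so the width is 2 − 1 = 1 and tw(G) ≤ 1. Any graph with an edge has treewidth ≥ 1, and G has the edge 7–3. Combining the bounds, tw(G) = 1.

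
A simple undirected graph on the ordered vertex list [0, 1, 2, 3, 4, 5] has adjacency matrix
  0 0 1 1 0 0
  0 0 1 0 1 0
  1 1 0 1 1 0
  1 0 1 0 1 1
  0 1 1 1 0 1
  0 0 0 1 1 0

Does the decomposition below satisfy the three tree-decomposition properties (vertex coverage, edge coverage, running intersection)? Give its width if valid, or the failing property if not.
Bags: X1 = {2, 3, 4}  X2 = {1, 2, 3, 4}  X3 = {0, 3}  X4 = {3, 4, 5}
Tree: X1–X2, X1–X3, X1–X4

No — edge (2,0) lies in no bag.

A tree decomposition must satisfy three properties: every vertex lies in some bag; for every edge, both endpoints lie together in some bag; and for every vertex, the bags containing it form a connected subtree. Here edge (2,0) lies in no bag, so the decomposition is invalid.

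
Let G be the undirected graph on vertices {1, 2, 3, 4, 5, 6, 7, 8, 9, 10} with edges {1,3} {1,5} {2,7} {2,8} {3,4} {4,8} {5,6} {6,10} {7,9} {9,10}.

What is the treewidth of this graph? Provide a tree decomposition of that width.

The largest bag has 3 vertices, giving width 2; this decomposition certifies tw(G) ≤ 2. For the lower bound, G contains the cycle 2–8–4–3–1–5–6–10–9–7–2, so G is not a forest; only forests have treewidth ≤ 1, hence tw(G) ≥ 2. Combining the bounds, tw(G) = 2.

Treewidth 2.
Bags: B1 = {2, 4, 8}  B2 = {2, 3, 4}  B3 = {1, 2, 3}  B4 = {1, 2, 5}  B5 = {2, 5, 6}  B6 = {2, 6, 10}  B7 = {2, 9, 10}  B8 = {2, 7, 9}
Tree: B1–B2, B2–B3, B3–B4, B4–B5, B5–B6, B6–B7, B7–B8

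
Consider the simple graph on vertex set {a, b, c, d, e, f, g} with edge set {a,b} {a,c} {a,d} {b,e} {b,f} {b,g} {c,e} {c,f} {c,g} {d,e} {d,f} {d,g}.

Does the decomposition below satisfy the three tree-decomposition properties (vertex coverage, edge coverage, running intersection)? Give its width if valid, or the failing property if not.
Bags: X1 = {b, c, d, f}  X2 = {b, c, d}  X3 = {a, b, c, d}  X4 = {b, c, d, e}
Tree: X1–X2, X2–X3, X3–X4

A tree decomposition must satisfy three properties: every vertex lies in some bag; for every edge, both endpoints lie together in some bag; and for every vertex, the bags containing it form a connected subtree. Here vertex g appears in no bag, so the decomposition is invalid.

No — vertex g appears in no bag.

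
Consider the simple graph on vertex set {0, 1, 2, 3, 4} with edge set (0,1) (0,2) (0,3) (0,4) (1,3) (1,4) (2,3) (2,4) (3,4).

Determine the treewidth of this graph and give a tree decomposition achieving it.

Each bag holds 4 vertices, so the decomposition has width 3, which upper-bounds the treewidth. Conversely, {0, 1, 3, 4} is a clique of size 4, and the vertices of any clique must share a bag in every tree decomposition; so some bag has ≥ 4 vertices and tw(G) ≥ 3. Hence tw(G) = 3 exactly.

Treewidth 3.
Bags: B1 = {0, 2, 3, 4}  B2 = {0, 1, 3, 4}
Tree: B1–B2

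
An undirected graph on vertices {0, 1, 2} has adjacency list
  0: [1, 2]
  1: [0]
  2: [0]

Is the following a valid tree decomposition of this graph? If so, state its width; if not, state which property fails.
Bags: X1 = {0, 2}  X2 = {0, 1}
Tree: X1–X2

Checking the three conditions: (i) the bags cover all of {0, 1, 2}; (ii) for each edge, some bag contains both endpoints; (iii) the bags containing any fixed vertex form a subtree. All hold, so the decomposition is valid with width 2 − 1 = 1.

Yes; width 1.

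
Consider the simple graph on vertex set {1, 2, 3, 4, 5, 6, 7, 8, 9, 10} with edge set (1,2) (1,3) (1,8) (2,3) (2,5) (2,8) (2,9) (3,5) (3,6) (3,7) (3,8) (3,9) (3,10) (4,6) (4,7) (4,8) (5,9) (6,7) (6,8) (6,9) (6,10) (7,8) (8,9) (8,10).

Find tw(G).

A width-3 tree decomposition is:
Bags: B1 = {3, 6, 7, 8}  B2 = {3, 6, 8, 10}  B3 = {3, 6, 8, 9}  B4 = {2, 3, 8, 9}  B5 = {4, 6, 7, 8}  B6 = {1, 2, 3, 8}  B7 = {2, 3, 5, 9}
Tree: B1–B2, B1–B3, B3–B4, B1–B5, B4–B6, B4–B7
Each bag holds 4 vertices, so the decomposition has width 3, which upper-bounds the treewidth. Conversely, {1, 2, 3, 8} is a clique of size 4, and the vertices of any clique must share a bag in every tree decomposition; so some bag has ≥ 4 vertices and tw(G) ≥ 3. Hence tw(G) = 3 exactly.

3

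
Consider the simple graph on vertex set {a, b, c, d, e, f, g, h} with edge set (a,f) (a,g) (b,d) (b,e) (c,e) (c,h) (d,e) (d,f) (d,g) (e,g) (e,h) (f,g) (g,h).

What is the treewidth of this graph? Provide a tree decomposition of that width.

Each bag holds 3 vertices, so the decomposition has width 2, which upper-bounds the treewidth. Conversely, {d, e, g} is a clique of size 3, and the vertices of any clique must share a bag in every tree decomposition; so some bag has ≥ 3 vertices and tw(G) ≥ 2. Therefore the treewidth is 2.

Treewidth 2.
Bags: B1 = {d, e, g}  B2 = {d, f, g}  B3 = {a, f, g}  B4 = {b, d, e}  B5 = {e, g, h}  B6 = {c, e, h}
Tree: B1–B2, B2–B3, B1–B4, B1–B5, B5–B6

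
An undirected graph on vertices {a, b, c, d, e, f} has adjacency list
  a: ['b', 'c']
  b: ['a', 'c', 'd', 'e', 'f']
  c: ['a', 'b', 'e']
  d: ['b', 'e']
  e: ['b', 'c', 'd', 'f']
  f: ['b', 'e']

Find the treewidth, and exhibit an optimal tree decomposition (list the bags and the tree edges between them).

The largest bag has 3 vertices, giving width 2; this decomposition certifies tw(G) ≤ 2. For the lower bound, the 3 vertices {b, d, e} are pairwise adjacent, and any tree decomposition puts a clique entirely inside one bag — forcing width ≥ 2. Therefore the treewidth is 2.

Treewidth 2.
One such decomposition:
Bags: B1 = {b, e, f}  B2 = {b, d, e}  B3 = {b, c, e}  B4 = {a, b, c}
Tree: B1–B2, B2–B3, B3–B4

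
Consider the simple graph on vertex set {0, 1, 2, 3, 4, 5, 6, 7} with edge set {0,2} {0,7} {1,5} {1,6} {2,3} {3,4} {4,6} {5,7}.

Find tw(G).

2

A width-2 tree decomposition is:
Bags: B1 = {3, 4, 6}  B2 = {2, 3, 6}  B3 = {0, 2, 6}  B4 = {0, 6, 7}  B5 = {5, 6, 7}  B6 = {1, 5, 6}
Tree: B1–B2, B2–B3, B3–B4, B4–B5, B5–B6
Each bag holds 3 vertices, so the decomposition has width 2, which upper-bounds the treewidth. For the lower bound, G contains the cycle 6–4–3–2–0–7–5–1–6, so G is not a forest; only forests have treewidth ≤ 1, hence tw(G) ≥ 2. Combining the bounds, tw(G) = 2.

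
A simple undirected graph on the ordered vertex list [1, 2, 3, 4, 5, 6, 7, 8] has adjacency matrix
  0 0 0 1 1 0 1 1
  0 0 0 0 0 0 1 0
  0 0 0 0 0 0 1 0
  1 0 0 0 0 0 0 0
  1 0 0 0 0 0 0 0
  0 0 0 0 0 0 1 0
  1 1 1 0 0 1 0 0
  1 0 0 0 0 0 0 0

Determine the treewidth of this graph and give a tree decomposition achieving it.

Each bag holds 2 vertices, so the decomposition has width 1, which upper-bounds the treewidth. Any graph with an edge has treewidth ≥ 1, and G has the edge 7–3. Therefore the treewidth is 1.

Treewidth 1.
One such decomposition:
Bags: B1 = {3, 7}  B2 = {1, 7}  B3 = {2, 7}  B4 = {1, 8}  B5 = {1, 4}  B6 = {1, 5}  B7 = {6, 7}
Tree: B1–B2, B2–B3, B2–B4, B4–B5, B5–B6, B2–B7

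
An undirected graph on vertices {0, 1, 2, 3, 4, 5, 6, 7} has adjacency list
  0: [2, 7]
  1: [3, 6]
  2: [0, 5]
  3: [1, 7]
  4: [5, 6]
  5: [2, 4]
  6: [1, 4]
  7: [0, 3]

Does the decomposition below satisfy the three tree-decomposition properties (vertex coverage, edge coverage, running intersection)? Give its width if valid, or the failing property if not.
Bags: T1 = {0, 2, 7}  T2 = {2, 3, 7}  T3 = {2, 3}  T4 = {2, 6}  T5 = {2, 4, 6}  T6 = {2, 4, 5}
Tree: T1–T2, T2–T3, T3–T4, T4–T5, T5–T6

No — vertex 1 appears in no bag.

A tree decomposition must satisfy three properties: every vertex lies in some bag; for every edge, both endpoints lie together in some bag; and for every vertex, the bags containing it form a connected subtree. Here vertex 1 appears in no bag, so the decomposition is invalid.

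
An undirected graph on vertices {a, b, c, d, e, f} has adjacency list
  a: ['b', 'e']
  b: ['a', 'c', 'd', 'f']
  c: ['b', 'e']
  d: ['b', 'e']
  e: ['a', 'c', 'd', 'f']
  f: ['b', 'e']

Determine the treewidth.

A width-2 tree decomposition is:
Bags: B1 = {b, e, f}  B2 = {b, c, e}  B3 = {a, b, e}  B4 = {b, d, e}
Tree: B1–B2, B2–B3, B3–B4
Every bag has size at most 3, so the width is 3 − 1 = 2 and tw(G) ≤ 2. The edges f–e–c–b–f form a cycle, so G is not a tree and its treewidth is at least 2. Therefore the treewidth is 2.

2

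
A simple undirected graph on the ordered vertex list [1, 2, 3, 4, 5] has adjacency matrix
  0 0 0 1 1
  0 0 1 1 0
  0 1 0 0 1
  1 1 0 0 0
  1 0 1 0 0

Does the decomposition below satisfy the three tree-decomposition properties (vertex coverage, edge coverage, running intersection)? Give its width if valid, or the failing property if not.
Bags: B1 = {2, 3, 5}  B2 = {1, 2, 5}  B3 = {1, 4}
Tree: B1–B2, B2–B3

No — edge (2,4) lies in no bag.

A tree decomposition must satisfy three properties: every vertex lies in some bag; for every edge, both endpoints lie together in some bag; and for every vertex, the bags containing it form a connected subtree. Here edge (2,4) lies in no bag, so the decomposition is invalid.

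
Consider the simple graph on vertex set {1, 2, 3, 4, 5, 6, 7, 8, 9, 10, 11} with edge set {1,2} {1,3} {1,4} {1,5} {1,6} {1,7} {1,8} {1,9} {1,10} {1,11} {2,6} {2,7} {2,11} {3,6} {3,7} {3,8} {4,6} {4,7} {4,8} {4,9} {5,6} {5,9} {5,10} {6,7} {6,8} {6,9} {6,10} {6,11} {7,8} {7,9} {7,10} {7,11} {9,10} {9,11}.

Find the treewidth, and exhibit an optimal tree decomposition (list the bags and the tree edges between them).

Every bag has size at most 5, so the width is 5 − 1 = 4 and tw(G) ≤ 4. For the lower bound, the 5 vertices {1, 5, 6, 9, 10} are pairwise adjacent, and any tree decomposition puts a clique entirely inside one bag — forcing width ≥ 4. Therefore the treewidth is 4.

Treewidth 4.
One optimal decomposition is:
Bags: B1 = {1, 6, 7, 9, 10}  B2 = {1, 6, 7, 9, 11}  B3 = {1, 5, 6, 9, 10}  B4 = {1, 4, 6, 7, 9}  B5 = {1, 4, 6, 7, 8}  B6 = {1, 2, 6, 7, 11}  B7 = {1, 3, 6, 7, 8}
Tree: B1–B2, B1–B3, B2–B4, B4–B5, B2–B6, B5–B7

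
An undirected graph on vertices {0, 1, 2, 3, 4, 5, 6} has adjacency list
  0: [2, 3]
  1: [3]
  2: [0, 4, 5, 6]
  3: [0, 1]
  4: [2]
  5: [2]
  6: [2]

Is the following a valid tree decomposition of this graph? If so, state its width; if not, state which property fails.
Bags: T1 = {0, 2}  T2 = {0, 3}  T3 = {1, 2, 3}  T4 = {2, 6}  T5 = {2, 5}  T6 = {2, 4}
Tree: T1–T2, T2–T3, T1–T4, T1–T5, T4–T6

No — bags containing vertex 2 are not connected in the tree.

A tree decomposition must satisfy three properties: every vertex lies in some bag; for every edge, both endpoints lie together in some bag; and for every vertex, the bags containing it form a connected subtree. Here bags containing vertex 2 are not connected in the tree, so the decomposition is invalid.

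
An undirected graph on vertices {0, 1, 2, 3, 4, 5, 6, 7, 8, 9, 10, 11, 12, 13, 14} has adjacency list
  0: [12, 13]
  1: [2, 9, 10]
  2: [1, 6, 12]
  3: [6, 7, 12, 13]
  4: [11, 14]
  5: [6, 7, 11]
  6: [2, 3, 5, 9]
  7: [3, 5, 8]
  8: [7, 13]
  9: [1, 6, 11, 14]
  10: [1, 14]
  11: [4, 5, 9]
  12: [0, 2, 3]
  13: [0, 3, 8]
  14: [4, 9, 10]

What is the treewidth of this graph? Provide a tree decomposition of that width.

Treewidth 3.
One such decomposition:
Bags: B1 = {1, 4, 10, 14}  B2 = {1, 4, 9, 14}  B3 = {1, 4, 9, 11}  B4 = {1, 2, 9, 11}  B5 = {2, 6, 9, 11}  B6 = {2, 5, 6, 11}  B7 = {2, 5, 6, 12}  B8 = {3, 5, 6, 12}  B9 = {3, 5, 7, 12}  B10 = {0, 3, 7, 12}  B11 = {0, 3, 7, 13}  B12 = {0, 7, 8, 13}
Tree: B1–B2, B2–B3, B3–B4, B4–B5, B5–B6, B6–B7, B7–B8, B8–B9, B9–B10, B10–B11, B11–B12

The largest bag has 4 vertices, giving width 3; this decomposition certifies tw(G) ≤ 3. For the lower bound: the 4 vertex sets {4,10,14}, {1}, {9}, {2,5,6,11} are disjoint, each induces a connected subgraph, and every pair is joined by at least one edge of G. Contracting each set to a single vertex therefore yields K_{4} as a minor, and since treewidth is minor-monotone, tw(G) ≥ tw(K_{4}) = 3. Hence tw(G) = 3 exactly.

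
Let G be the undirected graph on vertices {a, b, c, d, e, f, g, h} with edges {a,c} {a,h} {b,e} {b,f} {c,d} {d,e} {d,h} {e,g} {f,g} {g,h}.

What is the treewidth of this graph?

2

A width-2 tree decomposition is:
Bags: B1 = {b, e, f}  B2 = {e, f, g}  B3 = {d, e, g}  B4 = {d, g, h}  B5 = {c, d, h}  B6 = {a, c, h}
Tree: B1–B2, B2–B3, B3–B4, B4–B5, B5–B6
The largest bag has 3 vertices, giving width 2; this decomposition certifies tw(G) ≤ 2. Since b–f–g–e–b is a cycle in G, G is not acyclic. Forests are exactly the graphs of treewidth ≤ 1, so tw(G) ≥ 2. Hence tw(G) = 2 exactly.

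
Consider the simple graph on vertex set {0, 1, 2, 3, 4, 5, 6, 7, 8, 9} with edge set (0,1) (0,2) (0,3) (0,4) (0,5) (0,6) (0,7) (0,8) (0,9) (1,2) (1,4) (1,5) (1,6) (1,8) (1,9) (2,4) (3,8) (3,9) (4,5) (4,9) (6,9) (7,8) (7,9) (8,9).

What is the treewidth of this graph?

3

A width-3 tree decomposition is:
Bags: B1 = {0, 1, 2, 4}  B2 = {0, 1, 4, 9}  B3 = {0, 1, 8, 9}  B4 = {0, 1, 4, 5}  B5 = {0, 7, 8, 9}  B6 = {0, 3, 8, 9}  B7 = {0, 1, 6, 9}
Tree: B1–B2, B2–B3, B2–B4, B3–B5, B3–B6, B3–B7
Each bag holds 4 vertices, so the decomposition has width 3, which upper-bounds the treewidth. Conversely, {0, 1, 8, 9} is a clique of size 4, and the vertices of any clique must share a bag in every tree decomposition; so some bag has ≥ 4 vertices and tw(G) ≥ 3. Therefore the treewidth is 3.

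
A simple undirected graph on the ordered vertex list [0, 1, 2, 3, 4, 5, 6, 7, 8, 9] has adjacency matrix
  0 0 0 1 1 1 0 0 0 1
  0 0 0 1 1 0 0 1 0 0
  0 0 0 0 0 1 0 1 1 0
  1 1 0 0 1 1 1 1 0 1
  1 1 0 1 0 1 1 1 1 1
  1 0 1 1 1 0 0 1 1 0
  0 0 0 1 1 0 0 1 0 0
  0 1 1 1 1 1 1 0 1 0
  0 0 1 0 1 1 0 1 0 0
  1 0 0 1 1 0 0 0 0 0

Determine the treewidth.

3

A width-3 tree decomposition is:
Bags: B1 = {0, 3, 4, 5}  B2 = {3, 4, 5, 7}  B3 = {3, 4, 6, 7}  B4 = {0, 3, 4, 9}  B5 = {4, 5, 7, 8}  B6 = {2, 5, 7, 8}  B7 = {1, 3, 4, 7}
Tree: B1–B2, B2–B3, B1–B4, B2–B5, B5–B6, B2–B7
The largest bag has 4 vertices, giving width 3; this decomposition certifies tw(G) ≤ 3. For the lower bound, the 4 vertices {2, 5, 7, 8} are pairwise adjacent, and any tree decomposition puts a clique entirely inside one bag — forcing width ≥ 3. Therefore the treewidth is 3.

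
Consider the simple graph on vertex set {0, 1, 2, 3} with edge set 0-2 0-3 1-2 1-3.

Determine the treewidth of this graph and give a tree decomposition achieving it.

Treewidth 2.
Bags: B1 = {0, 1, 3}  B2 = {0, 1, 2}
Tree: B1–B2

Every bag has size at most 3, so the width is 3 − 1 = 2 and tw(G) ≤ 2. The edges 0–3–1–2–0 form a cycle, so G is not a tree and its treewidth is at least 2. Therefore the treewidth is 2.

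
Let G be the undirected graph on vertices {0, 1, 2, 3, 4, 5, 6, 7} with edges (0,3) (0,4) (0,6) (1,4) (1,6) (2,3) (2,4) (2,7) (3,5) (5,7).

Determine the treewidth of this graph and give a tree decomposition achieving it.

Treewidth 2.
One optimal decomposition is:
Bags: B1 = {2, 5, 7}  B2 = {2, 3, 5}  B3 = {2, 3, 4}  B4 = {0, 3, 4}  B5 = {0, 1, 4}  B6 = {0, 1, 6}
Tree: B1–B2, B2–B3, B3–B4, B4–B5, B5–B6

Every bag has size at most 3, so the width is 3 − 1 = 2 and tw(G) ≤ 2. Since 7–5–3–2–7 is a cycle in G, G is not acyclic. Forests are exactly the graphs of treewidth ≤ 1, so tw(G) ≥ 2. Hence tw(G) = 2 exactly.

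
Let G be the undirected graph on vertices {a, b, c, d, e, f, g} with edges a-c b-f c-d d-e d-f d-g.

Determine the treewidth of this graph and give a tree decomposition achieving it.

Treewidth 1.
One such decomposition:
Bags: B1 = {d, f}  B2 = {d, g}  B3 = {c, d}  B4 = {b, f}  B5 = {a, c}  B6 = {d, e}
Tree: B1–B2, B1–B3, B1–B4, B3–B5, B1–B6

The largest bag has 2 vertices, giving width 1; this decomposition certifies tw(G) ≤ 1. G has an edge, so its treewidth is at least 1. Combining the bounds, tw(G) = 1.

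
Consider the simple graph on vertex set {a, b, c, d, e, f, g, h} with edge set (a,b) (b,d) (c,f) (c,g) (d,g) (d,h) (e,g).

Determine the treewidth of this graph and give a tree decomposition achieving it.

Treewidth 1.
One such decomposition:
Bags: B1 = {d, g}  B2 = {c, g}  B3 = {b, d}  B4 = {a, b}  B5 = {e, g}  B6 = {c, f}  B7 = {d, h}
Tree: B1–B2, B1–B3, B3–B4, B2–B5, B2–B6, B1–B7

The largest bag has 2 vertices, giving width 1; this decomposition certifies tw(G) ≤ 1. G has an edge, so its treewidth is at least 1. Combining the bounds, tw(G) = 1.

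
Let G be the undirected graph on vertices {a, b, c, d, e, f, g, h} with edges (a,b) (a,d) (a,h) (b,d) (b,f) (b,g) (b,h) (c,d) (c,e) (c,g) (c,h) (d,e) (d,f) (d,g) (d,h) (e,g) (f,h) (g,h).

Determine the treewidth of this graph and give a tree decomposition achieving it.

Treewidth 3.
Bags: B1 = {b, d, g, h}  B2 = {c, d, g, h}  B3 = {b, d, f, h}  B4 = {c, d, e, g}  B5 = {a, b, d, h}
Tree: B1–B2, B1–B3, B2–B4, B3–B5

The largest bag has 4 vertices, giving width 3; this decomposition certifies tw(G) ≤ 3. On the other hand G contains the 4-clique {c, d, e, g}. A clique must lie in a single bag of any decomposition, so no decomposition can have width below 3. Hence tw(G) = 3 exactly.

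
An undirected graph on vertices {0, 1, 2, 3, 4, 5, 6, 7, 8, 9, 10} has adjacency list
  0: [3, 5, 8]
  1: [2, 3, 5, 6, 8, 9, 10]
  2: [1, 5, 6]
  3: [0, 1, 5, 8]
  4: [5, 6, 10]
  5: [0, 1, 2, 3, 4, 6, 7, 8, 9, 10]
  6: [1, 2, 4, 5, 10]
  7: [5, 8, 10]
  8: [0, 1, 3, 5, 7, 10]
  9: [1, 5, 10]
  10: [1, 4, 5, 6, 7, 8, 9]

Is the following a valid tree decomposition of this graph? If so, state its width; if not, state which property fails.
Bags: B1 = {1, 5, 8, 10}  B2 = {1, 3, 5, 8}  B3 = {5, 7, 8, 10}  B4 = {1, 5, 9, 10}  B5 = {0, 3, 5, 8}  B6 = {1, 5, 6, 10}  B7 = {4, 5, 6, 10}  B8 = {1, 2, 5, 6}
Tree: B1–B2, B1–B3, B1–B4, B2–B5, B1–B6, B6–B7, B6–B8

Yes; width 3.

Vertex coverage: the bags together contain {0, 1, 2, 3, 4, 5, 6, 7, 8, 9, 10}, the full vertex set. Edge coverage: each edge of G has both endpoints in at least one bag. Running intersection: for every vertex, the bags containing it form a connected subtree. All three properties hold, so this is a valid tree decomposition of width max|bag| − 1 = 3, and hence tw(G) ≤ 3.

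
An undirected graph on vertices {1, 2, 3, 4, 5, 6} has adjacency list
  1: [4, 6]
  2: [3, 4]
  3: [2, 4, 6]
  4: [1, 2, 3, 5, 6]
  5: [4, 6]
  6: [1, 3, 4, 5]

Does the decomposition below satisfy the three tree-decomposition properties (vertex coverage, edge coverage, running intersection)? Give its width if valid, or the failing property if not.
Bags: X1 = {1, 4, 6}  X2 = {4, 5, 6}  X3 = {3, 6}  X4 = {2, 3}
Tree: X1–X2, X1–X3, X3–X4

A tree decomposition must satisfy three properties: every vertex lies in some bag; for every edge, both endpoints lie together in some bag; and for every vertex, the bags containing it form a connected subtree. Here edge (4,3) lies in no bag, so the decomposition is invalid.

No — edge (4,3) lies in no bag.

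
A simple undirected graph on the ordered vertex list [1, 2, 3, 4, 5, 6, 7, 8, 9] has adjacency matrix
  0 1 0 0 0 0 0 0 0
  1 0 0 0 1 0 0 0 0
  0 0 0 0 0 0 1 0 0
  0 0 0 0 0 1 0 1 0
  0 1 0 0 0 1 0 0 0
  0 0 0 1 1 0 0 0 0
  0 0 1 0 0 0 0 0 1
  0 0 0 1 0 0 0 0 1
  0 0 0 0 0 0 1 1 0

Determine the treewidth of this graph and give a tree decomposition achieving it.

Each bag holds 2 vertices, so the decomposition has width 1, which upper-bounds the treewidth. G has an edge, so its treewidth is at least 1. Therefore the treewidth is 1.

Treewidth 1.
One optimal decomposition is:
Bags: B1 = {1, 2}  B2 = {2, 5}  B3 = {5, 6}  B4 = {4, 6}  B5 = {4, 8}  B6 = {8, 9}  B7 = {7, 9}  B8 = {3, 7}
Tree: B1–B2, B2–B3, B3–B4, B4–B5, B5–B6, B6–B7, B7–B8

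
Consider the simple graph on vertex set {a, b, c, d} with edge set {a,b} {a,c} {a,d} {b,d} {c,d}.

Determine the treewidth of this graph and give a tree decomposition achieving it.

The largest bag has 3 vertices, giving width 2; this decomposition certifies tw(G) ≤ 2. Conversely, {a, c, d} is a clique of size 3, and the vertices of any clique must share a bag in every tree decomposition; so some bag has ≥ 3 vertices and tw(G) ≥ 2. Combining the bounds, tw(G) = 2.

Treewidth 2.
One such decomposition:
Bags: B1 = {a, c, d}  B2 = {a, b, d}
Tree: B1–B2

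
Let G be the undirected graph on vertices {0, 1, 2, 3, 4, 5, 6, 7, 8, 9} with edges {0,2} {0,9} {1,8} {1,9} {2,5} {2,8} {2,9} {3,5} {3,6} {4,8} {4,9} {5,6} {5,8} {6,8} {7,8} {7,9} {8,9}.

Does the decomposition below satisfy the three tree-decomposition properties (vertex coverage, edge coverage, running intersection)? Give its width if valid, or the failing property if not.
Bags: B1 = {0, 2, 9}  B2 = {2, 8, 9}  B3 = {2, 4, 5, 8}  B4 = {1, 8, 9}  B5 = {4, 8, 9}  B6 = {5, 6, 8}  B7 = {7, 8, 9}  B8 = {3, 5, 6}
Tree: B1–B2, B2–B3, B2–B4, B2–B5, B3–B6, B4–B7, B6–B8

No — bags containing vertex 4 are not connected in the tree.

A tree decomposition must satisfy three properties: every vertex lies in some bag; for every edge, both endpoints lie together in some bag; and for every vertex, the bags containing it form a connected subtree. Here bags containing vertex 4 are not connected in the tree, so the decomposition is invalid.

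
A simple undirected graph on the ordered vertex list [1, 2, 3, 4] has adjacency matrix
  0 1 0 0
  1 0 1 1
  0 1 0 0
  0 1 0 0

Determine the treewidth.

1

A width-1 tree decomposition is:
Bags: B1 = {2, 4}  B2 = {1, 2}  B3 = {2, 3}
Tree: B1–B2, B1–B3
Every bag has size at most 2, so the width is 2 − 1 = 1 and tw(G) ≤ 1. Since G has at least one edge (e.g. 4–2), it is not an edgeless graph, so tw(G) ≥ 1. Therefore the treewidth is 1.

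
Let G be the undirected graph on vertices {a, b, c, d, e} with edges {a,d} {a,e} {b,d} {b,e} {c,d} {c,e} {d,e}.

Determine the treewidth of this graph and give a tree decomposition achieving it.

Treewidth 2.
One such decomposition:
Bags: B1 = {a, d, e}  B2 = {c, d, e}  B3 = {b, d, e}
Tree: B1–B2, B2–B3

Every bag has size at most 3, so the width is 3 − 1 = 2 and tw(G) ≤ 2. For the lower bound, the 3 vertices {c, d, e} are pairwise adjacent, and any tree decomposition puts a clique entirely inside one bag — forcing width ≥ 2. The upper and lower bounds meet at 2, so that is the treewidth.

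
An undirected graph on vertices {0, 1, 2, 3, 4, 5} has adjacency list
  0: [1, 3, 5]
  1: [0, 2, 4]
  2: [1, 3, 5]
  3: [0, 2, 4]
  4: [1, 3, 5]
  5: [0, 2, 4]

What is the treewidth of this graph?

3

A width-3 tree decomposition is:
Bags: B1 = {0, 1, 2, 4}  B2 = {0, 2, 4, 5}  B3 = {0, 2, 3, 4}
Tree: B1–B2, B2–B3
The largest bag has 4 vertices, giving width 3; this decomposition certifies tw(G) ≤ 3. For the lower bound: the 4 vertex sets {1,4}, {2,5}, {0}, {3} are disjoint, each induces a connected subgraph, and every pair is joined by at least one edge of G. Contracting each set to a single vertex therefore yields K_{4} as a minor, and since treewidth is minor-monotone, tw(G) ≥ tw(K_{4}) = 3. Combining the bounds, tw(G) = 3.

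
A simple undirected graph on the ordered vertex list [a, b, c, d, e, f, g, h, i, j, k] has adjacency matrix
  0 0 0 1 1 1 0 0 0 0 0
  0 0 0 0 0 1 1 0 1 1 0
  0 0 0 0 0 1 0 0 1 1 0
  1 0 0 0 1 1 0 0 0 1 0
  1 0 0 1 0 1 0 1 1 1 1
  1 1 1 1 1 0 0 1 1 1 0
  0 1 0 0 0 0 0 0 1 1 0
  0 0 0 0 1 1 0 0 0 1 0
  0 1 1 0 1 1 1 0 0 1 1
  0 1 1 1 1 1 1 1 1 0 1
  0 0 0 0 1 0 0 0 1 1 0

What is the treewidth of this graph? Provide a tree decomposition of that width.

Treewidth 3.
One optimal decomposition is:
Bags: B1 = {b, g, i, j}  B2 = {b, f, i, j}  B3 = {c, f, i, j}  B4 = {e, f, i, j}  B5 = {e, f, h, j}  B6 = {e, i, j, k}  B7 = {d, e, f, j}  B8 = {a, d, e, f}
Tree: B1–B2, B2–B3, B3–B4, B4–B5, B4–B6, B5–B7, B7–B8

The largest bag has 4 vertices, giving width 3; this decomposition certifies tw(G) ≤ 3. For the lower bound, the 4 vertices {b, g, i, j} are pairwise adjacent, and any tree decomposition puts a clique entirely inside one bag — forcing width ≥ 3. Therefore the treewidth is 3.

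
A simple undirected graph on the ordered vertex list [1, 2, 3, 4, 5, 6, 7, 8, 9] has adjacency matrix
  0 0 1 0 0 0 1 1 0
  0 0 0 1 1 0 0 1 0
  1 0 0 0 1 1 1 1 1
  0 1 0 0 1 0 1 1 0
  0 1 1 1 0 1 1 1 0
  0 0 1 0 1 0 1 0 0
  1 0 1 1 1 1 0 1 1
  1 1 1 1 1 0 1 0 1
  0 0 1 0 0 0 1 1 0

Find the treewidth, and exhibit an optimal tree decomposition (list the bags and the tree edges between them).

Treewidth 3.
Bags: B1 = {3, 5, 7, 8}  B2 = {1, 3, 7, 8}  B3 = {4, 5, 7, 8}  B4 = {2, 4, 5, 8}  B5 = {3, 5, 6, 7}  B6 = {3, 7, 8, 9}
Tree: B1–B2, B1–B3, B3–B4, B1–B5, B1–B6

Every bag has size at most 4, so the width is 4 − 1 = 3 and tw(G) ≤ 3. For the lower bound, the 4 vertices {2, 4, 5, 8} are pairwise adjacent, and any tree decomposition puts a clique entirely inside one bag — forcing width ≥ 3. The upper and lower bounds meet at 3, so that is the treewidth.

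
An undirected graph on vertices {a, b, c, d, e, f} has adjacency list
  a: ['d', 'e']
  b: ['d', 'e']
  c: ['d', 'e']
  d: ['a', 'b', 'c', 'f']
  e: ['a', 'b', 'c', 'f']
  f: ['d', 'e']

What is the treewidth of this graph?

2

A width-2 tree decomposition is:
Bags: B1 = {b, d, e}  B2 = {c, d, e}  B3 = {a, d, e}  B4 = {d, e, f}
Tree: B1–B2, B2–B3, B3–B4
Each bag holds 3 vertices, so the decomposition has width 2, which upper-bounds the treewidth. The edges b–d–c–e–b form a cycle, so G is not a tree and its treewidth is at least 2. Hence tw(G) = 2 exactly.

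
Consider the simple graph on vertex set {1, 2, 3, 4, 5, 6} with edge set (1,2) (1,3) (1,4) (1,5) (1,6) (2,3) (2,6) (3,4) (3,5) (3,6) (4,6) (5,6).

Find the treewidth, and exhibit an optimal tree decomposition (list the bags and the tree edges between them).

Treewidth 3.
Bags: B1 = {1, 3, 5, 6}  B2 = {1, 2, 3, 6}  B3 = {1, 3, 4, 6}
Tree: B1–B2, B2–B3

The largest bag has 4 vertices, giving width 3; this decomposition certifies tw(G) ≤ 3. On the other hand G contains the 4-clique {1, 2, 3, 6}. A clique must lie in a single bag of any decomposition, so no decomposition can have width below 3. Combining the bounds, tw(G) = 3.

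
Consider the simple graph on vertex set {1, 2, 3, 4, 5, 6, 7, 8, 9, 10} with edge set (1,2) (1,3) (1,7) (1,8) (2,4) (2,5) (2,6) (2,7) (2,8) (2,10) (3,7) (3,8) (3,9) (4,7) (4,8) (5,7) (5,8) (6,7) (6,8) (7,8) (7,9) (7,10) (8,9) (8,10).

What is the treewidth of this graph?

3

A width-3 tree decomposition is:
Bags: B1 = {1, 2, 7, 8}  B2 = {2, 6, 7, 8}  B3 = {2, 7, 8, 10}  B4 = {1, 3, 7, 8}  B5 = {3, 7, 8, 9}  B6 = {2, 5, 7, 8}  B7 = {2, 4, 7, 8}
Tree: B1–B2, B2–B3, B1–B4, B4–B5, B1–B6, B3–B7
Every bag has size at most 4, so the width is 4 − 1 = 3 and tw(G) ≤ 3. On the other hand G contains the 4-clique {3, 7, 8, 9}. A clique must lie in a single bag of any decomposition, so no decomposition can have width below 3. The upper and lower bounds meet at 3, so that is the treewidth.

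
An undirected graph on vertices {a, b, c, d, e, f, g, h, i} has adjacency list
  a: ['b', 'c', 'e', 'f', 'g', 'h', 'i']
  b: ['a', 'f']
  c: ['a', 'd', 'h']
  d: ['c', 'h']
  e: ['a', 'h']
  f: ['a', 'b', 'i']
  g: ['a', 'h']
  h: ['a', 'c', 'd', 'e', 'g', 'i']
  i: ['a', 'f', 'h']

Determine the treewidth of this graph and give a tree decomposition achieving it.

The largest bag has 3 vertices, giving width 2; this decomposition certifies tw(G) ≤ 2. Conversely, {c, d, h} is a clique of size 3, and the vertices of any clique must share a bag in every tree decomposition; so some bag has ≥ 3 vertices and tw(G) ≥ 2. Hence tw(G) = 2 exactly.

Treewidth 2.
Bags: B1 = {a, g, h}  B2 = {a, c, h}  B3 = {c, d, h}  B4 = {a, h, i}  B5 = {a, f, i}  B6 = {a, e, h}  B7 = {a, b, f}
Tree: B1–B2, B2–B3, B1–B4, B4–B5, B2–B6, B5–B7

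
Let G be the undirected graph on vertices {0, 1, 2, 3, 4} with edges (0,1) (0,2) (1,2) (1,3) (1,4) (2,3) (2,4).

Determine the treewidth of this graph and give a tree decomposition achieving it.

Treewidth 2.
One such decomposition:
Bags: B1 = {0, 1, 2}  B2 = {1, 2, 3}  B3 = {1, 2, 4}
Tree: B1–B2, B2–B3

Each bag holds 3 vertices, so the decomposition has width 2, which upper-bounds the treewidth. On the other hand G contains the 3-clique {0, 1, 2}. A clique must lie in a single bag of any decomposition, so no decomposition can have width below 2. Combining the bounds, tw(G) = 2.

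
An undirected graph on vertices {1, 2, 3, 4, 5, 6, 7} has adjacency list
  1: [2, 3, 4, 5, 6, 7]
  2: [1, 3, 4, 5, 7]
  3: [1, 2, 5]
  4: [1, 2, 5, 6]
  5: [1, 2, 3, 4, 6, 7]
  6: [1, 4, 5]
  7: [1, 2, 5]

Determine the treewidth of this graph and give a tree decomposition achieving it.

Treewidth 3.
One optimal decomposition is:
Bags: B1 = {1, 2, 4, 5}  B2 = {1, 2, 5, 7}  B3 = {1, 4, 5, 6}  B4 = {1, 2, 3, 5}
Tree: B1–B2, B1–B3, B2–B4

Every bag has size at most 4, so the width is 4 − 1 = 3 and tw(G) ≤ 3. On the other hand G contains the 4-clique {1, 2, 3, 5}. A clique must lie in a single bag of any decomposition, so no decomposition can have width below 3. Combining the bounds, tw(G) = 3.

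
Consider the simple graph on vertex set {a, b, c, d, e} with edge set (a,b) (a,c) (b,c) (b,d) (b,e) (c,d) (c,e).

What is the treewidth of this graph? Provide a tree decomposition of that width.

Treewidth 2.
Bags: B1 = {b, c, d}  B2 = {b, c, e}  B3 = {a, b, c}
Tree: B1–B2, B1–B3

Each bag holds 3 vertices, so the decomposition has width 2, which upper-bounds the treewidth. For the lower bound, the 3 vertices {b, c, d} are pairwise adjacent, and any tree decomposition puts a clique entirely inside one bag — forcing width ≥ 2. The upper and lower bounds meet at 2, so that is the treewidth.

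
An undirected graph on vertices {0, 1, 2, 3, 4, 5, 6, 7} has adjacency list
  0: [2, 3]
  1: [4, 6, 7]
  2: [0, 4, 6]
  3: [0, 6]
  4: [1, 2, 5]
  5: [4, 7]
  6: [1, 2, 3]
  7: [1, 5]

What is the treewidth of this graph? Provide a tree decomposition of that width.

Treewidth 2.
One optimal decomposition is:
Bags: B1 = {0, 2, 3}  B2 = {2, 3, 6}  B3 = {2, 4, 6}  B4 = {1, 4, 6}  B5 = {1, 4, 5}  B6 = {1, 5, 7}
Tree: B1–B2, B2–B3, B3–B4, B4–B5, B5–B6

Every bag has size at most 3, so the width is 3 − 1 = 2 and tw(G) ≤ 2. The edges 0–3–6–2–0 form a cycle, so G is not a tree and its treewidth is at least 2. Combining the bounds, tw(G) = 2.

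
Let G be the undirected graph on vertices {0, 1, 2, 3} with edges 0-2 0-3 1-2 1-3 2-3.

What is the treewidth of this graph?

A width-2 tree decomposition is:
Bags: B1 = {1, 2, 3}  B2 = {0, 2, 3}
Tree: B1–B2
Every bag has size at most 3, so the width is 3 − 1 = 2 and tw(G) ≤ 2. Conversely, {0, 2, 3} is a clique of size 3, and the vertices of any clique must share a bag in every tree decomposition; so some bag has ≥ 3 vertices and tw(G) ≥ 2. The upper and lower bounds meet at 2, so that is the treewidth.

2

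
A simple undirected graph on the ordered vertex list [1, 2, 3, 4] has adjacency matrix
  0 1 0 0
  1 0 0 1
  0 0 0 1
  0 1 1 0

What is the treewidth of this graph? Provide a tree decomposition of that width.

The largest bag has 2 vertices, giving width 1; this decomposition certifies tw(G) ≤ 1. Since G has at least one edge (e.g. 3–4), it is not an edgeless graph, so tw(G) ≥ 1. Combining the bounds, tw(G) = 1.

Treewidth 1.
One such decomposition:
Bags: B1 = {3, 4}  B2 = {2, 4}  B3 = {1, 2}
Tree: B1–B2, B2–B3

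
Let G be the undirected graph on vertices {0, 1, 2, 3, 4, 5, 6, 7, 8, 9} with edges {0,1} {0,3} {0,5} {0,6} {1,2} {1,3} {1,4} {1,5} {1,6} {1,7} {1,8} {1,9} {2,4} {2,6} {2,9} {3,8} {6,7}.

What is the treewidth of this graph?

2

A width-2 tree decomposition is:
Bags: B1 = {0, 1, 3}  B2 = {0, 1, 6}  B3 = {1, 2, 6}  B4 = {1, 2, 4}  B5 = {1, 3, 8}  B6 = {0, 1, 5}  B7 = {1, 6, 7}  B8 = {1, 2, 9}
Tree: B1–B2, B2–B3, B3–B4, B1–B5, B2–B6, B3–B7, B4–B8
Every bag has size at most 3, so the width is 3 − 1 = 2 and tw(G) ≤ 2. Conversely, {0, 1, 3} is a clique of size 3, and the vertices of any clique must share a bag in every tree decomposition; so some bag has ≥ 3 vertices and tw(G) ≥ 2. The upper and lower bounds meet at 2, so that is the treewidth.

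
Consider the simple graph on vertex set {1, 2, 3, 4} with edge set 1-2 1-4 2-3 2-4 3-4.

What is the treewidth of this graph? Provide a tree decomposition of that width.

The largest bag has 3 vertices, giving width 2; this decomposition certifies tw(G) ≤ 2. Conversely, {1, 2, 4} is a clique of size 3, and the vertices of any clique must share a bag in every tree decomposition; so some bag has ≥ 3 vertices and tw(G) ≥ 2. Hence tw(G) = 2 exactly.

Treewidth 2.
One optimal decomposition is:
Bags: B1 = {1, 2, 4}  B2 = {2, 3, 4}
Tree: B1–B2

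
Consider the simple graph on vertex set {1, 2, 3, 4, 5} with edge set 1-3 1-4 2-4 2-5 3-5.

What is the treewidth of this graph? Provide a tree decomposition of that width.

Treewidth 2.
One such decomposition:
Bags: B1 = {1, 3, 5}  B2 = {1, 4, 5}  B3 = {2, 4, 5}
Tree: B1–B2, B2–B3

Each bag holds 3 vertices, so the decomposition has width 2, which upper-bounds the treewidth. For the lower bound, G contains the cycle 5–3–1–4–2–5, so G is not a forest; only forests have treewidth ≤ 1, hence tw(G) ≥ 2. Combining the bounds, tw(G) = 2.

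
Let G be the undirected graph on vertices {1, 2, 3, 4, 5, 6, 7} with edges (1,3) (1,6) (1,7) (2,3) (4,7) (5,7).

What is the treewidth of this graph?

1

A width-1 tree decomposition is:
Bags: B1 = {1, 6}  B2 = {1, 7}  B3 = {1, 3}  B4 = {4, 7}  B5 = {2, 3}  B6 = {5, 7}
Tree: B1–B2, B2–B3, B2–B4, B3–B5, B4–B6
The largest bag has 2 vertices, giving width 1; this decomposition certifies tw(G) ≤ 1. G has an edge, so its treewidth is at least 1. Therefore the treewidth is 1.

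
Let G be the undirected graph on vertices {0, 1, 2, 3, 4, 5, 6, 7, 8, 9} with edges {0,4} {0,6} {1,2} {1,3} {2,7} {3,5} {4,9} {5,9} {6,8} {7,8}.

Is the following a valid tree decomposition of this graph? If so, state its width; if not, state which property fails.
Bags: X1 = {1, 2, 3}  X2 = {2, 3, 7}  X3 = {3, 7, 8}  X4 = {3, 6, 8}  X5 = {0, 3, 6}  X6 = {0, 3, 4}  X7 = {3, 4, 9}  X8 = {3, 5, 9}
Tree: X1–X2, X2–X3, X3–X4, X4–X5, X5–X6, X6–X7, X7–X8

Checking the three conditions: (i) the bags cover all of {0, 1, 2, 3, 4, 5, 6, 7, 8, 9}; (ii) for each edge, some bag contains both endpoints; (iii) the bags containing any fixed vertex form a subtree. All hold, so the decomposition is valid with width 3 − 1 = 2.

Yes; width 2.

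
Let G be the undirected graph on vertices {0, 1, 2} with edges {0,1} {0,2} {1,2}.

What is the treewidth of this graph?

A width-2 tree decomposition is:
Bags: B1 = {0, 1, 2}
Tree: (single bag)
A single bag containing all 3 vertices is trivially a valid decomposition of width 2. Conversely, {0, 1, 2} is a clique of size 3, and the vertices of any clique must share a bag in every tree decomposition; so some bag has ≥ 3 vertices and tw(G) ≥ 2. Hence tw(G) = 2 exactly.

2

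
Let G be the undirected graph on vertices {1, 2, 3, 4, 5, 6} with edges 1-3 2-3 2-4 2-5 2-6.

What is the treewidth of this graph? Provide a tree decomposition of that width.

Treewidth 1.
One optimal decomposition is:
Bags: B1 = {2, 3}  B2 = {2, 4}  B3 = {2, 5}  B4 = {2, 6}  B5 = {1, 3}
Tree: B1–B2, B2–B3, B3–B4, B1–B5

Every bag has size at most 2, so the width is 2 − 1 = 1 and tw(G) ≤ 1. Any graph with an edge has treewidth ≥ 1, and G has the edge 3–2. Hence tw(G) = 1 exactly.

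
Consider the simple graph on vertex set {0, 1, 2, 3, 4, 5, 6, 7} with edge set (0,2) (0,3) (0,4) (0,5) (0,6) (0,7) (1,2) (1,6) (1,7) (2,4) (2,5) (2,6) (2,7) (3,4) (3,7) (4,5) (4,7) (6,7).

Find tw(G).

3

A width-3 tree decomposition is:
Bags: B1 = {1, 2, 6, 7}  B2 = {0, 2, 6, 7}  B3 = {0, 2, 4, 7}  B4 = {0, 3, 4, 7}  B5 = {0, 2, 4, 5}
Tree: B1–B2, B2–B3, B3–B4, B3–B5
Each bag holds 4 vertices, so the decomposition has width 3, which upper-bounds the treewidth. On the other hand G contains the 4-clique {0, 2, 4, 5}. A clique must lie in a single bag of any decomposition, so no decomposition can have width below 3. The upper and lower bounds meet at 3, so that is the treewidth.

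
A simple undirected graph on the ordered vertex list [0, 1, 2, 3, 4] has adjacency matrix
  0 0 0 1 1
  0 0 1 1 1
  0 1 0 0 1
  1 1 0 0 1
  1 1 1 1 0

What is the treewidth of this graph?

2

A width-2 tree decomposition is:
Bags: B1 = {1, 3, 4}  B2 = {1, 2, 4}  B3 = {0, 3, 4}
Tree: B1–B2, B1–B3
The largest bag has 3 vertices, giving width 2; this decomposition certifies tw(G) ≤ 2. For the lower bound, the 3 vertices {0, 3, 4} are pairwise adjacent, and any tree decomposition puts a clique entirely inside one bag — forcing width ≥ 2. Hence tw(G) = 2 exactly.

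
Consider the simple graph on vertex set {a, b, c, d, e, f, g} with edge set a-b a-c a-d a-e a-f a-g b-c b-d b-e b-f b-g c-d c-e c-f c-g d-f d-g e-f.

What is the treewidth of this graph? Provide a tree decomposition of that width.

Treewidth 4.
One optimal decomposition is:
Bags: B1 = {a, b, c, d, g}  B2 = {a, b, c, d, f}  B3 = {a, b, c, e, f}
Tree: B1–B2, B2–B3

Each bag holds 5 vertices, so the decomposition has width 4, which upper-bounds the treewidth. On the other hand G contains the 5-clique {a, b, c, d, g}. A clique must lie in a single bag of any decomposition, so no decomposition can have width below 4. The upper and lower bounds meet at 4, so that is the treewidth.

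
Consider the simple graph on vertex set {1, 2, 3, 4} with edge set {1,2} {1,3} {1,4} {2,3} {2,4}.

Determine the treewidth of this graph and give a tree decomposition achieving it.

Every bag has size at most 3, so the width is 3 − 1 = 2 and tw(G) ≤ 2. On the other hand G contains the 3-clique {1, 2, 3}. A clique must lie in a single bag of any decomposition, so no decomposition can have width below 2. Hence tw(G) = 2 exactly.

Treewidth 2.
Bags: B1 = {1, 2, 4}  B2 = {1, 2, 3}
Tree: B1–B2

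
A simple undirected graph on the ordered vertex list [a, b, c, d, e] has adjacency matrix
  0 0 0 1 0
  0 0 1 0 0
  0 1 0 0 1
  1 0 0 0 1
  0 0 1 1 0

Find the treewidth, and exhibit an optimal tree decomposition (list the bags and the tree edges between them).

Every bag has size at most 2, so the width is 2 − 1 = 1 and tw(G) ≤ 1. G has an edge, so its treewidth is at least 1. Combining the bounds, tw(G) = 1.

Treewidth 1.
One optimal decomposition is:
Bags: B1 = {b, c}  B2 = {c, e}  B3 = {d, e}  B4 = {a, d}
Tree: B1–B2, B2–B3, B3–B4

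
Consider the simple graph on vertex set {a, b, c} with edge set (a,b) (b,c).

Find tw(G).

A width-1 tree decomposition is:
Bags: B1 = {a, b}  B2 = {b, c}
Tree: B1–B2
Each bag holds 2 vertices, so the decomposition has width 1, which upper-bounds the treewidth. Since G has at least one edge (e.g. a–b), it is not an edgeless graph, so tw(G) ≥ 1. Combining the bounds, tw(G) = 1.

1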